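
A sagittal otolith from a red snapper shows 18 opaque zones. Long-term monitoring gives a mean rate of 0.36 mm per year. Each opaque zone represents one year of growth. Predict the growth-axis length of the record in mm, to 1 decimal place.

18 years of growth are recorded.
Predicted length = 0.36 mm/year × 18 years = 6.5 mm.

6.5 mm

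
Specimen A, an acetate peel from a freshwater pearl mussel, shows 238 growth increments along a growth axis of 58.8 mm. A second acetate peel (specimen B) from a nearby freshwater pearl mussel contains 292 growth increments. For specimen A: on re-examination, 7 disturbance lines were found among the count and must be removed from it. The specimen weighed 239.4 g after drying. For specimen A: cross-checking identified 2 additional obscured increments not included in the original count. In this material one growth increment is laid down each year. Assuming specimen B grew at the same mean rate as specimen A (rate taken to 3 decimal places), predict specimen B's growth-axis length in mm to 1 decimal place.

73.6 mm

Specimen A: correcting the raw count gives 238 − 7 + 2 = 233 true growth increments.
A: Extension rate ≈ 58.8 / 233 = 0.252 mm per year.
Length of B = 0.252 × 292 = 73.6 mm.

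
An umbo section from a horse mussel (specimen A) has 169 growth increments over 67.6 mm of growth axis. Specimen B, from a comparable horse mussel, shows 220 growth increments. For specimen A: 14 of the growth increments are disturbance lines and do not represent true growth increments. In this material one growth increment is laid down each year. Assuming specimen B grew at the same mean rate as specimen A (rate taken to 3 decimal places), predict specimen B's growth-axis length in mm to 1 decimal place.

Specimen A: after corrections the count is 169 − 14 = 155 growth increments.
A: Extension rate ≈ 67.6 / 155 = 0.436 mm/yr.
For B, 0.436 mm/year × 220 years = 95.9 mm.

95.9 mm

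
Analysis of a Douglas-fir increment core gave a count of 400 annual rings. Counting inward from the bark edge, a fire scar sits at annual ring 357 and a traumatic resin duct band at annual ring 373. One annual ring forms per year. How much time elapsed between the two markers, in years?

16 yr

Separation: 373 − 357 = 16 annual rings.
One annual ring per year makes the interval 16 years.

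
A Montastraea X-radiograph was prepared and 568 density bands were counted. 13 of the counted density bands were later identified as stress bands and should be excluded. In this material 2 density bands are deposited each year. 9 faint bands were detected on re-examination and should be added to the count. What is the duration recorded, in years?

282 years

True density band count = 568 − 13 + 9 = 564.
564 density bands at 2 per year is 564 / 2 = 282 years.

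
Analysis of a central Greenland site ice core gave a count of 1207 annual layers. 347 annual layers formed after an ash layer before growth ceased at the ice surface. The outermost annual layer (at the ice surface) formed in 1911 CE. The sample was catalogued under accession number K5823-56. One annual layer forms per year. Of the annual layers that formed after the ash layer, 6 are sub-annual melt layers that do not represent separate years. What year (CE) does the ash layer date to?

1570 CE

There are 347 annual layers younger than the ash layer.
Excluding 6 false annual layers: 347 − 6 = 341.
The annual layer at the ice surface is 1911 CE, so the ash layer dates to 1911 − 341 = 1570 CE.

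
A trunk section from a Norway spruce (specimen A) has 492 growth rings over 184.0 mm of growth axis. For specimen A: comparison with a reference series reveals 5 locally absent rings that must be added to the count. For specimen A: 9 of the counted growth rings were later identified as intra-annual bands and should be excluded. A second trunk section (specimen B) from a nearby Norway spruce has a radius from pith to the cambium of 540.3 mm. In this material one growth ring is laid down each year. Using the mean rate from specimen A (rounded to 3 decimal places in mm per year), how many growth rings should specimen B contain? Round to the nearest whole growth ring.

1433 growth rings

Specimen A: after corrections the count is 492 − 9 + 5 = 488 growth rings.
A: 184.0 mm over 488 years gives 184.0 / 488 ≈ 0.377 mm per year.
Specimen B: 540.3 mm / 0.377 mm per year = 1433.16 years ≈ 1433 growth rings.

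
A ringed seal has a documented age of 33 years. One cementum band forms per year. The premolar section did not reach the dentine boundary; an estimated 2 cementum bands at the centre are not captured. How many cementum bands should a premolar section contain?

Expected cementum bands over 33 years: 33.
Less the 2 uncaptured cementum bands: 33 − 2 = 31.

31 cementum bands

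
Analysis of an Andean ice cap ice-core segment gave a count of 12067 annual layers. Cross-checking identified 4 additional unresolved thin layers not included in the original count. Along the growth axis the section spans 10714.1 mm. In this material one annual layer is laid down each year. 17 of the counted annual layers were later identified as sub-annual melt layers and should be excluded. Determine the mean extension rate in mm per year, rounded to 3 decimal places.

0.889 mm per year

Correcting the raw count gives 12067 − 17 + 4 = 12054 true annual layers.
10714.1 mm over 12054 years gives 10714.1 / 12054 ≈ 0.889 mm per year.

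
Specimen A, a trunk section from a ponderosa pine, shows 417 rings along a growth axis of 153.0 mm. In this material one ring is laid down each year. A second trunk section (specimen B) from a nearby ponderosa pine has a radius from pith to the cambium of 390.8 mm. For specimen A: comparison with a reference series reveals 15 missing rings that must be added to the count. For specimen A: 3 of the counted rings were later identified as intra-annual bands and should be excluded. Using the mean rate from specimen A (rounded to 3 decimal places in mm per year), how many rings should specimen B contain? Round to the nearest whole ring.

1095 rings

Specimen A: true ring count = 417 − 3 + 15 = 429.
A: 153.0 mm over 429 years gives 153.0 / 429 ≈ 0.357 mm per year.
B spans 390.8 / 0.357 = 1094.68 years ≈ 1095 rings.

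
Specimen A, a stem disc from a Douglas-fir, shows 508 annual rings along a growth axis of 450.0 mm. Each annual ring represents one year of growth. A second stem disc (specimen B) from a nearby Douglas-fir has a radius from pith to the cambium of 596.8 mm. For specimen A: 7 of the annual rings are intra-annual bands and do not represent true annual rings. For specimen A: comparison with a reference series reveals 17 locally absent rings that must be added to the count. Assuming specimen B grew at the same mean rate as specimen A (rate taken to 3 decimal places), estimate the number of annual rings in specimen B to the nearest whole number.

Specimen A: true annual ring count = 508 − 7 + 17 = 518.
A: 450.0 mm over 518 years gives 450.0 / 518 ≈ 0.869 mm per year.
For B, 596.8 / 0.869 = 686.77 years ≈ 687 annual rings.

687 annual rings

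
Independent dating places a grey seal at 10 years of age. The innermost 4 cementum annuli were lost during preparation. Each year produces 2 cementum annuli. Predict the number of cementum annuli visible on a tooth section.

16 cementum annuli

With 2 cementum annuli per year, 10 years would produce 10 × 2 = 20 cementum annuli.
Subtracting the 4 cementum annuli not captured gives 20 − 4 = 16 cementum annuli in the record.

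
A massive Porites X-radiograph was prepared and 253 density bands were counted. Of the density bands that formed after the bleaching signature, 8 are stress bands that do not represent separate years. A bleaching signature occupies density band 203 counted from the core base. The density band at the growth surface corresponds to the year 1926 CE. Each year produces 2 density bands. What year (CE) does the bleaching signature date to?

1905 CE

Between density band 203 and the growth surface there are 253 − 203 = 50 density bands.
50 − 8 false = 42 true density bands after the bleaching signature.
Dividing by 2 density bands per year: 42 / 2 = 21 years.
1926 − 21 = 1905 CE.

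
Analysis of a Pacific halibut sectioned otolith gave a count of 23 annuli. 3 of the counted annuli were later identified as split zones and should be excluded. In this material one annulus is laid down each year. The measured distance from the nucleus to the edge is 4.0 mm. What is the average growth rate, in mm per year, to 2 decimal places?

True annulus count = 23 − 3 = 20.
Mean rate = 4.0 mm / 20 years ≈ 0.20 mm per year.

0.20 mm per year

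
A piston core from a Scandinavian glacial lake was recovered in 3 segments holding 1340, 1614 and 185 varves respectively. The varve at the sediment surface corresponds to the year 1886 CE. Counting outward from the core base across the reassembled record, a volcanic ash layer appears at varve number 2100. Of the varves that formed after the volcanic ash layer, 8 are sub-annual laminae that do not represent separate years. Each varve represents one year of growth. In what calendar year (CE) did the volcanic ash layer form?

Total varves = 1340 + 1614 + 185 = 3139.
3139 − 2100 = 1039 varves lie beyond the volcanic ash layer toward the sediment surface.
Excluding 8 false varves: 1039 − 8 = 1031.
1886 − 1031 = 855 CE.

855 CE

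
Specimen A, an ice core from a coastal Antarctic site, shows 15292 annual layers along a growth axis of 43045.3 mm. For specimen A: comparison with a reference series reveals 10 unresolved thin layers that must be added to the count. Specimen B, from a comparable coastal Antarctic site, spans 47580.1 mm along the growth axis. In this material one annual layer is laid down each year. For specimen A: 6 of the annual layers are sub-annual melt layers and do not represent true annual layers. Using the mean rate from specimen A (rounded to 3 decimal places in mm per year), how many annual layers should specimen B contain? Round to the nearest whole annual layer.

16908 annual layers

Specimen A: true annual layer count = 15292 − 6 + 10 = 15296.
A: Extension rate ≈ 43045.3 / 15296 = 2.814 mm/year.
For B, 47580.1 / 2.814 = 16908.35 years ≈ 16908 annual layers.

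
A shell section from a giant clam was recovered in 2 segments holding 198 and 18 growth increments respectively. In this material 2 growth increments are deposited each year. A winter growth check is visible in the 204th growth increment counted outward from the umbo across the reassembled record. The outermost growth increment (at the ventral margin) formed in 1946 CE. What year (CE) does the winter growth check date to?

1940 CE

Total growth increments = 198 + 18 = 216.
The winter growth check sits at growth increment 204 from the umbo, so 216 − 204 = 12 growth increments formed after it.
Dividing by 2 growth increments per year: 12 / 2 = 6 years.
The growth increment at the ventral margin is 1946 CE, so the winter growth check dates to 1946 − 6 = 1940 CE.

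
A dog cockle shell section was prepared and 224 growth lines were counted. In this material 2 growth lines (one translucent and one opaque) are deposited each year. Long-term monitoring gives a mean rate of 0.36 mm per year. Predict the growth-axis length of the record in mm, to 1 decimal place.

40.3 mm

Dividing by 2 growth lines per year: 224 / 2 = 112 years.
Length ≈ 0.36 × 112 = 40.3 mm.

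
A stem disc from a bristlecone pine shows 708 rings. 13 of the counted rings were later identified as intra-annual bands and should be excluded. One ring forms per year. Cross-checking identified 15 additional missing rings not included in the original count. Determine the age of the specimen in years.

Correcting the raw count gives 708 − 13 + 15 = 710 true rings.
At one ring per year, that is 710 years.

710 years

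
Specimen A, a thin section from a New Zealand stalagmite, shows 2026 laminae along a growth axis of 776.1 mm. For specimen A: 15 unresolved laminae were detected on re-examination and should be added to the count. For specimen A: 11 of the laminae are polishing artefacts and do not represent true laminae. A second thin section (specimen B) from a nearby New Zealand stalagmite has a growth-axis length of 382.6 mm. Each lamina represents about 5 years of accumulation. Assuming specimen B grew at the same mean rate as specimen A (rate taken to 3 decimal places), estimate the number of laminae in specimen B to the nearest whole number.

Specimen A: true lamina count = 2026 − 11 + 15 = 2030.
Specimen A: at 5 years per lamina, 2030 × 5 = 10150 years.
A: 776.1 mm over 10150 years gives 776.1 / 10150 ≈ 0.076 mm/yr.
For B, 382.6 / 0.076 = 5034.21 years; at 5 years per lamina that is 5034.21 / 5 ≈ 1007 laminae.

1007 laminae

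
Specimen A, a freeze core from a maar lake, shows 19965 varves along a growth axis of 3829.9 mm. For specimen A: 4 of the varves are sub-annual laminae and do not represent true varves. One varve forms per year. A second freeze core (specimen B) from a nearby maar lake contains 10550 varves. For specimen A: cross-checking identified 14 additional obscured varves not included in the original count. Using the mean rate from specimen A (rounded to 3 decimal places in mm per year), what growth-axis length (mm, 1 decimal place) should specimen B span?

2025.6 mm

Specimen A: correcting the raw count gives 19965 − 4 + 14 = 19975 true varves.
A: Mean rate = 3829.9 mm / 19975 years ≈ 0.192 mm/year.
B's length ≈ 0.192 × 10550 = 2025.6 mm.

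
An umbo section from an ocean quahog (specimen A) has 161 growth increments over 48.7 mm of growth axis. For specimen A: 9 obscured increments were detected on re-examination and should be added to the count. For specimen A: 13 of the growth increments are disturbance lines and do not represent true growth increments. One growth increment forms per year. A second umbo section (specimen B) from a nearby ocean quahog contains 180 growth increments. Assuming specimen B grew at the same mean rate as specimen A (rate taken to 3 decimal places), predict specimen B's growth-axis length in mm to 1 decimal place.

55.8 mm

Specimen A: adjusted count: 161 − 13 + 9 = 157 growth increments.
A: Extension rate ≈ 48.7 / 157 = 0.310 mm per year.
B's length ≈ 0.310 × 180 = 55.8 mm.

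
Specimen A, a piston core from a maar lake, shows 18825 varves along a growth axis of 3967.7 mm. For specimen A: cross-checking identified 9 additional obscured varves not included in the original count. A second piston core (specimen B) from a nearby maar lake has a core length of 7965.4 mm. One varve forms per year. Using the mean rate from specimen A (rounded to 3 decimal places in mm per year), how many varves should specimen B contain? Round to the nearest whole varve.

37751 varves

Specimen A: adjusted count: 18825 + 9 = 18834 varves.
A: 3967.7 mm over 18834 years gives 3967.7 / 18834 ≈ 0.211 mm per year.
For B, 7965.4 / 0.211 = 37750.71 years ≈ 37751 varves.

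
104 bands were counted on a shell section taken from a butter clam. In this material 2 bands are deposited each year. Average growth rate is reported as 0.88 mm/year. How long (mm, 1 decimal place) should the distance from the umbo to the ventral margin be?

104 bands at 2 per year is 104 / 2 = 52 years.
Length ≈ 0.88 × 52 = 45.8 mm.

45.8 mm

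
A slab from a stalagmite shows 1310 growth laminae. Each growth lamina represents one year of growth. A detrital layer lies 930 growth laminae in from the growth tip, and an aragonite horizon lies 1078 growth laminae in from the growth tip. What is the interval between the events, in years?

Separation: 1078 − 930 = 148 growth laminae.
One growth lamina per year makes the interval 148 years.

148 years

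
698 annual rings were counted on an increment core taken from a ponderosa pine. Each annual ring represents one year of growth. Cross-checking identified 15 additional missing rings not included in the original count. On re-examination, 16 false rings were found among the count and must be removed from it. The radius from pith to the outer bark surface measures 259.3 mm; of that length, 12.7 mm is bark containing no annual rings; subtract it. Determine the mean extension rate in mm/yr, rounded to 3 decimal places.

Adjusted count: 698 − 16 + 15 = 697 annual rings.
Net length = 259.3 − 12.7 = 246.6 mm.
Mean rate = 246.6 mm / 697 years ≈ 0.354 mm/yr.

0.354 mm/yr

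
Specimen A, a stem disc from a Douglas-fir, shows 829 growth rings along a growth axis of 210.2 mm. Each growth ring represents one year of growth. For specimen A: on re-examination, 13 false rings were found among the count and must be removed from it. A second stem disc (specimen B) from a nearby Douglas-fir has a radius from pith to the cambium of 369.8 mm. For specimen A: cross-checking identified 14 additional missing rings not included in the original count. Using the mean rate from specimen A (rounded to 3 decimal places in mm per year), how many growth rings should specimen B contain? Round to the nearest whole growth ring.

Specimen A: after corrections the count is 829 − 13 + 14 = 830 growth rings.
A: Mean rate = 210.2 mm / 830 years ≈ 0.253 mm per year.
For B, 369.8 / 0.253 = 1461.66 years ≈ 1462 growth rings.

1462 growth rings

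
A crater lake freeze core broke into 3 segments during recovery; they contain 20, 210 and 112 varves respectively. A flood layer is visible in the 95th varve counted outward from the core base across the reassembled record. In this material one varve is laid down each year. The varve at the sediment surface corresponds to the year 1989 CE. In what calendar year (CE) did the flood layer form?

1742 CE

Total varves = 20 + 210 + 112 = 342.
Between varve 95 and the sediment surface there are 342 − 95 = 247 varves.
1989 − 247 = 1742 CE.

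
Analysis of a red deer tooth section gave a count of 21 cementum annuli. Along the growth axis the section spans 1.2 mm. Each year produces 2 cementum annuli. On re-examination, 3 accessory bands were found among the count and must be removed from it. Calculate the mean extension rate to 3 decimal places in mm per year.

0.133 mm per year

Correcting the raw count gives 21 − 3 = 18 true cementum annuli.
Dividing by 2 cementum annuli per year: 18 / 2 = 9 years.
Extension rate ≈ 1.2 / 9 = 0.133 mm per year.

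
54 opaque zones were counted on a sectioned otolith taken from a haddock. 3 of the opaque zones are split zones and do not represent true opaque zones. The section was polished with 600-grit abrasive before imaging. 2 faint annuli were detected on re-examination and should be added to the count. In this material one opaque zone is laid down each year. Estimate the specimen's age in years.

53 years

After corrections the count is 54 − 3 + 2 = 53 opaque zones.
At one opaque zone per year, that is 53 years.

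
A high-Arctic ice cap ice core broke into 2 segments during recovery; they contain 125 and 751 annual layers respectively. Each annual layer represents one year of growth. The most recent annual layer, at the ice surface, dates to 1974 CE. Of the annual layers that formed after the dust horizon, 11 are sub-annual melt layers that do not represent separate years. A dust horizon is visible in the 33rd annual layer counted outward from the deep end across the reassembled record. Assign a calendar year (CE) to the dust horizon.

Total annual layers = 125 + 751 = 876.
The dust horizon sits at annual layer 33 from the deep end, so 876 − 33 = 843 annual layers formed after it.
Excluding 11 false annual layers: 843 − 11 = 832.
1974 − 832 = 1142 CE.

1142 CE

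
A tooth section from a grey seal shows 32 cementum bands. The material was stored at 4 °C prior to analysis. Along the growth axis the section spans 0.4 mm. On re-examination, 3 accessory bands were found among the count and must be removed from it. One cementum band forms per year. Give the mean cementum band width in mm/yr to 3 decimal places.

0.014 mm/yr

After corrections the count is 32 − 3 = 29 cementum bands.
Mean rate = 0.4 mm / 29 years ≈ 0.014 mm/yr.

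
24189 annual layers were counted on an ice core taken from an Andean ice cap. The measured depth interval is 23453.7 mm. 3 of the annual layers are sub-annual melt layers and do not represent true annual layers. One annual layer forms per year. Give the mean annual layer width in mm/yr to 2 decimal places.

0.97 mm/yr

Adjusted count: 24189 − 3 = 24186 annual layers.
Extension rate ≈ 23453.7 / 24186 = 0.97 mm/yr.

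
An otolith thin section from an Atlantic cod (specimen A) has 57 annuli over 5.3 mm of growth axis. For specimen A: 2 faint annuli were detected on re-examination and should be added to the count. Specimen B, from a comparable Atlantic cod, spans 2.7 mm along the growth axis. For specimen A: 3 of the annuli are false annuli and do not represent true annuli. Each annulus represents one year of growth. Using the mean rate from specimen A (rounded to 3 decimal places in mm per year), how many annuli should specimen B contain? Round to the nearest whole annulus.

28 annuli

Specimen A: adjusted count: 57 − 3 + 2 = 56 annuli.
A: Extension rate ≈ 5.3 / 56 = 0.095 mm/year.
For B, 2.7 / 0.095 = 28.42 years ≈ 28 annuli.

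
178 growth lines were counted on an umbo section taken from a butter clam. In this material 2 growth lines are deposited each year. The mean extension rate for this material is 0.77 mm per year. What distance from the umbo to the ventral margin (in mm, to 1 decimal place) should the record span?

178 growth lines at 2 per year is 178 / 2 = 89 years.
89 years at 0.77 mm/year gives 0.77 × 89 = 68.5 mm.

68.5 mm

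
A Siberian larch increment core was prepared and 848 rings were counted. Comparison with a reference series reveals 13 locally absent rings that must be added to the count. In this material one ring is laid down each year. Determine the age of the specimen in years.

861 years

Correcting the raw count gives 848 + 13 = 861 true rings.
One ring per year makes the duration 861 years.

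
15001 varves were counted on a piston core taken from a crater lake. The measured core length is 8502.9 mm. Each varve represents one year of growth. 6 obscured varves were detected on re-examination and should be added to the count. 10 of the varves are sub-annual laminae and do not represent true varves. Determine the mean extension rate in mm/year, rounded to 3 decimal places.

0.567 mm/year

Correcting the raw count gives 15001 − 10 + 6 = 14997 true varves.
Extension rate ≈ 8502.9 / 14997 = 0.567 mm/year.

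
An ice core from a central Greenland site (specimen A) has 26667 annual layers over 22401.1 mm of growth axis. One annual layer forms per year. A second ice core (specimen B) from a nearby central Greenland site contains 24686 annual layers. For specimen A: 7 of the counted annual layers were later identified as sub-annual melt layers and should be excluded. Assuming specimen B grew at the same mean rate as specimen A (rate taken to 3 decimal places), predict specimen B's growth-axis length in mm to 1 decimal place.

Specimen A: true annual layer count = 26667 − 7 = 26660.
A: 22401.1 mm over 26660 years gives 22401.1 / 26660 ≈ 0.840 mm/year.
Length of B = 0.840 × 24686 = 20736.2 mm.

20736.2 mm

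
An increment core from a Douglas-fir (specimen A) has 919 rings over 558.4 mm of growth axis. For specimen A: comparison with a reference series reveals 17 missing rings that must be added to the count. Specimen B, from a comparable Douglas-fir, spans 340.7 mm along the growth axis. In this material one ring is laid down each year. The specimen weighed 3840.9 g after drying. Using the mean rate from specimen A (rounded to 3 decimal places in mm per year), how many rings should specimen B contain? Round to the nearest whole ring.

571 rings

Specimen A: correcting the raw count gives 919 + 17 = 936 true rings.
A: Mean rate = 558.4 mm / 936 years ≈ 0.597 mm/year.
Specimen B: 340.7 mm / 0.597 mm per year = 570.69 years ≈ 571 rings.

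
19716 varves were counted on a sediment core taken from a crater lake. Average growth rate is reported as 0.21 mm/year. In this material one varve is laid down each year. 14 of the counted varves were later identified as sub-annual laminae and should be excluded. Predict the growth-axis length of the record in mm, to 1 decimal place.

4137.4 mm

True varve count = 19716 − 14 = 19702.
Predicted length = 0.21 mm/year × 19702 years = 4137.4 mm.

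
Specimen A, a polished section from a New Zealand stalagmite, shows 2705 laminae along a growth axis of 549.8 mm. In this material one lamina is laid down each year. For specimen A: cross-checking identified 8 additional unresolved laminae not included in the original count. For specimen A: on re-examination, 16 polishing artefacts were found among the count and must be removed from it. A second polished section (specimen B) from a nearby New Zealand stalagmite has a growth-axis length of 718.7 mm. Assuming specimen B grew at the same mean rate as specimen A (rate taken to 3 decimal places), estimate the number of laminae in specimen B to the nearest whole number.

3523 laminae

Specimen A: after corrections the count is 2705 − 16 + 8 = 2697 laminae.
A: Extension rate ≈ 549.8 / 2697 = 0.204 mm/year.
For B, 718.7 / 0.204 = 3523.04 years ≈ 3523 laminae.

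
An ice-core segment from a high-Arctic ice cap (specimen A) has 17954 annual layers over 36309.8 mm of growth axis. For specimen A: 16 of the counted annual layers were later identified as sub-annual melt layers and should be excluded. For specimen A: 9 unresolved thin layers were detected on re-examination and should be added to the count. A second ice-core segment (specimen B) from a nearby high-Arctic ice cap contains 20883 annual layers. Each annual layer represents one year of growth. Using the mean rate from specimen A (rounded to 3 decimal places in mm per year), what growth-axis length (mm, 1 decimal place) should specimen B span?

Specimen A: adjusted count: 17954 − 16 + 9 = 17947 annual layers.
A: Extension rate ≈ 36309.8 / 17947 = 2.023 mm/yr.
Length of B = 2.023 × 20883 = 42246.3 mm.

42246.3 mm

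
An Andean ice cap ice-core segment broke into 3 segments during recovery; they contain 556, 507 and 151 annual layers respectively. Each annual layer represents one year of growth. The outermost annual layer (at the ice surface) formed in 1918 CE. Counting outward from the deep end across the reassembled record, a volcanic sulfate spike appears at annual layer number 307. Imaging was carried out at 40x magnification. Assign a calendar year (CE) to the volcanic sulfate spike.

Total annual layers = 556 + 507 + 151 = 1214.
Between annual layer 307 and the ice surface there are 1214 − 307 = 907 annual layers.
1918 − 907 = 1011 CE.

1011 CE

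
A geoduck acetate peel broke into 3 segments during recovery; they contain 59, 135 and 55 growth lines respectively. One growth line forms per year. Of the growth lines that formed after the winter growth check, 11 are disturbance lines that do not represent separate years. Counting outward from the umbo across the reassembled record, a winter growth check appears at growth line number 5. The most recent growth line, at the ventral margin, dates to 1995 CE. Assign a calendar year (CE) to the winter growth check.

Total growth lines = 59 + 135 + 55 = 249.
Between growth line 5 and the ventral margin there are 249 − 5 = 244 growth lines.
Removing the 11 false growth lines leaves 244 − 11 = 233 true growth lines beyond the winter growth check.
1995 − 233 = 1762 CE.

1762 CE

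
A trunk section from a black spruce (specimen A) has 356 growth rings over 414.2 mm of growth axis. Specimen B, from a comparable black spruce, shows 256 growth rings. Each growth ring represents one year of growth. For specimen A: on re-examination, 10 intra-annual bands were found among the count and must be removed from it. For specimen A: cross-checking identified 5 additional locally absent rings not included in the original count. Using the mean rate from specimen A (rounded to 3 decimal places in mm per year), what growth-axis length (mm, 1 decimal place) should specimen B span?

302.1 mm

Specimen A: true growth ring count = 356 − 10 + 5 = 351.
A: Extension rate ≈ 414.2 / 351 = 1.180 mm per year.
B's length ≈ 1.180 × 256 = 302.1 mm.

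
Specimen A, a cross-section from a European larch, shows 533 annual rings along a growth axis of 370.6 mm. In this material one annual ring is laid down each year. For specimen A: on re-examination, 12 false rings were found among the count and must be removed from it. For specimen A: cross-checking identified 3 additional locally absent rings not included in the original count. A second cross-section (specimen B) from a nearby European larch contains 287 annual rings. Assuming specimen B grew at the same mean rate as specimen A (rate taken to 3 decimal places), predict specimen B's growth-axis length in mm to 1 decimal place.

Specimen A: correcting the raw count gives 533 − 12 + 3 = 524 true annual rings.
A: Mean rate = 370.6 mm / 524 years ≈ 0.707 mm/year.
Length of B = 0.707 × 287 = 202.9 mm.

202.9 mm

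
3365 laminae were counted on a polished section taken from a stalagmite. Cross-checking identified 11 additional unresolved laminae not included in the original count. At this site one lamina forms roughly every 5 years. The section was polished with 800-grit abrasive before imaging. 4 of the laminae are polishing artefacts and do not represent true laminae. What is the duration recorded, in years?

After corrections the count is 3365 − 4 + 11 = 3372 laminae.
Multiplying by 5 years per lamina: 3372 × 5 = 16860 years.

16860 years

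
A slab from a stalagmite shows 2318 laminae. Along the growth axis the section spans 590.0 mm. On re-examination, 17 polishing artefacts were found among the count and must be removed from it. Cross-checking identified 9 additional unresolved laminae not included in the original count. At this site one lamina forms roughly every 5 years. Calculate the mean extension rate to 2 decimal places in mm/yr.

After corrections the count is 2318 − 17 + 9 = 2310 laminae.
At 5 years per lamina, 2310 × 5 = 11550 years.
590.0 mm over 11550 years gives 590.0 / 11550 ≈ 0.05 mm/yr.

0.05 mm/yr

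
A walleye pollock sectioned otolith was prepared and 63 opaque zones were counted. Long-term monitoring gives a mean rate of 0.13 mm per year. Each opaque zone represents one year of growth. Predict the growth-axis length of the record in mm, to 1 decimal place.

8.2 mm

The record spans 63 years at 0.13 mm per year.
Length ≈ 0.13 × 63 = 8.2 mm.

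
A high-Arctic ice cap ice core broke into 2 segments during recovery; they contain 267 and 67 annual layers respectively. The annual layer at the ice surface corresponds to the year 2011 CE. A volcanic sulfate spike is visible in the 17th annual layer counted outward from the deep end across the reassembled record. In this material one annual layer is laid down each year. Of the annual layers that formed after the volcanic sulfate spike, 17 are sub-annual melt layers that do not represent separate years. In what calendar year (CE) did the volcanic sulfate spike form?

Total annual layers = 267 + 67 = 334.
334 − 17 = 317 annual layers lie beyond the volcanic sulfate spike toward the ice surface.
Excluding 17 false annual layers: 317 − 17 = 300.
Counting back 300 years from 2011 CE places the volcanic sulfate spike in 2011 − 300 = 1711 CE.

1711 CE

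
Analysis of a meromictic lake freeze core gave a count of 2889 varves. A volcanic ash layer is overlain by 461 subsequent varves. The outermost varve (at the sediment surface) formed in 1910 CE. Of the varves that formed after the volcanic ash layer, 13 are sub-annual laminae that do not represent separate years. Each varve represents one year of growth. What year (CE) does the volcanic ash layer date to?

461 varves post-date the volcanic ash layer.
Removing the 13 false varves leaves 461 − 13 = 448 true varves beyond the volcanic ash layer.
1910 − 448 = 1462 CE.

1462 CE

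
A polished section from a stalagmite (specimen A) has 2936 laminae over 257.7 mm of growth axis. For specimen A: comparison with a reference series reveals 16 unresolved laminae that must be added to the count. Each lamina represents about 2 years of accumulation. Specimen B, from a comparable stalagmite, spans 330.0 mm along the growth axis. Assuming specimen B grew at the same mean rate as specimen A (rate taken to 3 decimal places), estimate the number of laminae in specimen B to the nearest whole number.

3750 laminae

Specimen A: correcting the raw count gives 2936 + 16 = 2952 true laminae.
Specimen A: multiplying by 2 years per lamina: 2952 × 2 = 5904 years.
A: Extension rate ≈ 257.7 / 5904 = 0.044 mm/yr.
Specimen B: 330.0 mm / 0.044 mm per year = 7500.00 years; at 2 years per lamina that is 7500.00 / 2 ≈ 3750 laminae.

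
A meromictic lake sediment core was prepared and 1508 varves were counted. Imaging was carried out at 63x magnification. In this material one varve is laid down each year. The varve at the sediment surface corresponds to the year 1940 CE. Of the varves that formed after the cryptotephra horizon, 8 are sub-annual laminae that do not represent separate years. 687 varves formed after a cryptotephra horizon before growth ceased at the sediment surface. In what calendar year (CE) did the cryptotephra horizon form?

1261 CE

687 varves formed after the cryptotephra horizon.
Excluding 8 false varves: 687 − 8 = 679.
The varve at the sediment surface is 1940 CE, so the cryptotephra horizon dates to 1940 − 679 = 1261 CE.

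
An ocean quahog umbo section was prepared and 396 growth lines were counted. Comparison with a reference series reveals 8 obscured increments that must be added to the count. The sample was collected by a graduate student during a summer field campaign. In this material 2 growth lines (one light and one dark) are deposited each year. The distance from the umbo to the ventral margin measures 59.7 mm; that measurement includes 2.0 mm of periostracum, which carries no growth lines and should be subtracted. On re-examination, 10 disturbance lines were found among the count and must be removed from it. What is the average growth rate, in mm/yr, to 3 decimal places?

True growth line count = 396 − 10 + 8 = 394.
394 growth lines at 2 per year is 394 / 2 = 197 years.
Removing the 2.0 mm offcut leaves 59.7 − 2.0 = 57.7 mm.
Mean rate = 57.7 mm / 197 years ≈ 0.293 mm/yr.

0.293 mm/yr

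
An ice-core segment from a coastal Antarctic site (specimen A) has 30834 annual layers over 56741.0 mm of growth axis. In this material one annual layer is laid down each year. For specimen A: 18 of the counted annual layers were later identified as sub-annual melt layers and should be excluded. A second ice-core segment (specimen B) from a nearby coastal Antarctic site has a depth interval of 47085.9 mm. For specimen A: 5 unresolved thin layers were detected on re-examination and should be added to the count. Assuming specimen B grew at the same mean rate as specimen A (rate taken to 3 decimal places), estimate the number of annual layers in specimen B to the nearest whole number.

Specimen A: true annual layer count = 30834 − 18 + 5 = 30821.
A: 56741.0 mm over 30821 years gives 56741.0 / 30821 ≈ 1.841 mm per year.
B spans 47085.9 / 1.841 = 25576.26 years ≈ 25576 annual layers.

25576 annual layers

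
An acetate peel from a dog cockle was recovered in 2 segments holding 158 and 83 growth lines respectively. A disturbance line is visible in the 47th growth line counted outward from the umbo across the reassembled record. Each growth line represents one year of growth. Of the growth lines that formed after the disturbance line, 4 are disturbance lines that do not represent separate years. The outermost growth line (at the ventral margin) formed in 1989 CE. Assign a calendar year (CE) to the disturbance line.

1799 CE

Total growth lines = 158 + 83 = 241.
The disturbance line sits at growth line 47 from the umbo, so 241 − 47 = 194 growth lines formed after it.
Excluding 4 false growth lines: 194 − 4 = 190.
Counting back 190 years from 1989 CE places the disturbance line in 1989 − 190 = 1799 CE.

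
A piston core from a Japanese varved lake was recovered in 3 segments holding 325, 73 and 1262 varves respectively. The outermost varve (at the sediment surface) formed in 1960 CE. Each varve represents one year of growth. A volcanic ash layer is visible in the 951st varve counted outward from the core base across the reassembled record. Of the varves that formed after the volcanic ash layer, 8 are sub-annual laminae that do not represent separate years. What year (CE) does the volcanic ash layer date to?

1259 CE

Total varves = 325 + 73 + 1262 = 1660.
1660 − 951 = 709 varves lie beyond the volcanic ash layer toward the sediment surface.
Excluding 8 false varves: 709 − 8 = 701.
1960 − 701 = 1259 CE.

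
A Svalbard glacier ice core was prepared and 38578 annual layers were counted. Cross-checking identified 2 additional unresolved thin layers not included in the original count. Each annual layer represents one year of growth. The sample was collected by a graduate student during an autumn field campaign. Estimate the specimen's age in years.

38580 yr

Correcting the raw count gives 38578 + 2 = 38580 true annual layers.
With a one-to-one annual layer periodicity this is 38580 years.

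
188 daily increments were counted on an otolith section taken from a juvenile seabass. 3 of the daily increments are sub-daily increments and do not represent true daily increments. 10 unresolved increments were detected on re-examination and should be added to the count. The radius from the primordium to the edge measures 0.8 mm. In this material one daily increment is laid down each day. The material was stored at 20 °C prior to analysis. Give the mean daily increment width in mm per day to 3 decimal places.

0.004 mm per day

Correcting the raw count gives 188 − 3 + 10 = 195 true daily increments.
0.8 mm over 195 days gives 0.8 / 195 ≈ 0.004 mm per day.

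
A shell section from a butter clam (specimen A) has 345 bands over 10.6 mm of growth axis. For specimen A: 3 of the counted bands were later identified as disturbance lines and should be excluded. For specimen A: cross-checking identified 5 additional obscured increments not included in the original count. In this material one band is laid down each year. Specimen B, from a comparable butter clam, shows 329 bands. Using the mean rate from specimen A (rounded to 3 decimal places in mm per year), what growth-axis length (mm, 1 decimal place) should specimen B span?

10.2 mm

Specimen A: correcting the raw count gives 345 − 3 + 5 = 347 true bands.
A: 10.6 mm over 347 years gives 10.6 / 347 ≈ 0.031 mm/year.
B's length ≈ 0.031 × 329 = 10.2 mm.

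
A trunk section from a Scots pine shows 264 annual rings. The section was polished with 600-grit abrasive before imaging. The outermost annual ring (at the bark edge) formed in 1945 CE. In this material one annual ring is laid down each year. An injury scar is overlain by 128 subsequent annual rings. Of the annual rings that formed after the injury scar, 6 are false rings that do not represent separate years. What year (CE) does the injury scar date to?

128 annual rings post-date the injury scar.
128 − 6 false = 122 true annual rings after the injury scar.
The annual ring at the bark edge is 1945 CE, so the injury scar dates to 1945 − 122 = 1823 CE.

1823 CE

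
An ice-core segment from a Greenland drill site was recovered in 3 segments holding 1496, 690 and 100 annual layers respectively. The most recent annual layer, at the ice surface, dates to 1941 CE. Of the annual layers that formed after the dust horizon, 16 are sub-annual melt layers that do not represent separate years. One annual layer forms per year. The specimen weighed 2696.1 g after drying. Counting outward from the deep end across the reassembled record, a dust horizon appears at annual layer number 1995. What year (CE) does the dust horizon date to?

Total annual layers = 1496 + 690 + 100 = 2286.
The dust horizon sits at annual layer 1995 from the deep end, so 2286 − 1995 = 291 annual layers formed after it.
291 − 16 false = 275 true annual layers after the dust horizon.
1941 − 275 = 1666 CE.

1666 CE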